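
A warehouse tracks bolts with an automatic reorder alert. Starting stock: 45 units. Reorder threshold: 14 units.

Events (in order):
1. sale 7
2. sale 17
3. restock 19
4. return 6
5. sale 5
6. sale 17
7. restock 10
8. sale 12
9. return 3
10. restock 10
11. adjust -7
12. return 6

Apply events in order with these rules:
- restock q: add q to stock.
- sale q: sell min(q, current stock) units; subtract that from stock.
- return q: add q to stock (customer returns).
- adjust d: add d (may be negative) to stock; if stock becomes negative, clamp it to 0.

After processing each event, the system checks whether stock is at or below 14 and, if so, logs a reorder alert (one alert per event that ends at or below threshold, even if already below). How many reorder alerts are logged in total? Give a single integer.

Processing events:
Start: stock = 45
  Event 1 (sale 7): sell min(7,45)=7. stock: 45 - 7 = 38. total_sold = 7
  Event 2 (sale 17): sell min(17,38)=17. stock: 38 - 17 = 21. total_sold = 24
  Event 3 (restock 19): 21 + 19 = 40
  Event 4 (return 6): 40 + 6 = 46
  Event 5 (sale 5): sell min(5,46)=5. stock: 46 - 5 = 41. total_sold = 29
  Event 6 (sale 17): sell min(17,41)=17. stock: 41 - 17 = 24. total_sold = 46
  Event 7 (restock 10): 24 + 10 = 34
  Event 8 (sale 12): sell min(12,34)=12. stock: 34 - 12 = 22. total_sold = 58
  Event 9 (return 3): 22 + 3 = 25
  Event 10 (restock 10): 25 + 10 = 35
  Event 11 (adjust -7): 35 + -7 = 28
  Event 12 (return 6): 28 + 6 = 34
Final: stock = 34, total_sold = 58

Checking against threshold 14:
  After event 1: stock=38 > 14
  After event 2: stock=21 > 14
  After event 3: stock=40 > 14
  After event 4: stock=46 > 14
  After event 5: stock=41 > 14
  After event 6: stock=24 > 14
  After event 7: stock=34 > 14
  After event 8: stock=22 > 14
  After event 9: stock=25 > 14
  After event 10: stock=35 > 14
  After event 11: stock=28 > 14
  After event 12: stock=34 > 14
Alert events: []. Count = 0

Answer: 0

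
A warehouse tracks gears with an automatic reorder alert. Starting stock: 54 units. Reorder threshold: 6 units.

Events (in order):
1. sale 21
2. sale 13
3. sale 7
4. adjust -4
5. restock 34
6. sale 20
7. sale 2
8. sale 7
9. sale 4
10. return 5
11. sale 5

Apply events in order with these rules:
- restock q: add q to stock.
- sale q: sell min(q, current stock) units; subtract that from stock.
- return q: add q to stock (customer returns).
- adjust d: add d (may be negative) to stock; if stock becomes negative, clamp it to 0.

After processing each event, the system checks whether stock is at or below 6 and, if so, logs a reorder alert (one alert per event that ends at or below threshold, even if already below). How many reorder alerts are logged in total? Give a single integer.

Answer: 0

Derivation:
Processing events:
Start: stock = 54
  Event 1 (sale 21): sell min(21,54)=21. stock: 54 - 21 = 33. total_sold = 21
  Event 2 (sale 13): sell min(13,33)=13. stock: 33 - 13 = 20. total_sold = 34
  Event 3 (sale 7): sell min(7,20)=7. stock: 20 - 7 = 13. total_sold = 41
  Event 4 (adjust -4): 13 + -4 = 9
  Event 5 (restock 34): 9 + 34 = 43
  Event 6 (sale 20): sell min(20,43)=20. stock: 43 - 20 = 23. total_sold = 61
  Event 7 (sale 2): sell min(2,23)=2. stock: 23 - 2 = 21. total_sold = 63
  Event 8 (sale 7): sell min(7,21)=7. stock: 21 - 7 = 14. total_sold = 70
  Event 9 (sale 4): sell min(4,14)=4. stock: 14 - 4 = 10. total_sold = 74
  Event 10 (return 5): 10 + 5 = 15
  Event 11 (sale 5): sell min(5,15)=5. stock: 15 - 5 = 10. total_sold = 79
Final: stock = 10, total_sold = 79

Checking against threshold 6:
  After event 1: stock=33 > 6
  After event 2: stock=20 > 6
  After event 3: stock=13 > 6
  After event 4: stock=9 > 6
  After event 5: stock=43 > 6
  After event 6: stock=23 > 6
  After event 7: stock=21 > 6
  After event 8: stock=14 > 6
  After event 9: stock=10 > 6
  After event 10: stock=15 > 6
  After event 11: stock=10 > 6
Alert events: []. Count = 0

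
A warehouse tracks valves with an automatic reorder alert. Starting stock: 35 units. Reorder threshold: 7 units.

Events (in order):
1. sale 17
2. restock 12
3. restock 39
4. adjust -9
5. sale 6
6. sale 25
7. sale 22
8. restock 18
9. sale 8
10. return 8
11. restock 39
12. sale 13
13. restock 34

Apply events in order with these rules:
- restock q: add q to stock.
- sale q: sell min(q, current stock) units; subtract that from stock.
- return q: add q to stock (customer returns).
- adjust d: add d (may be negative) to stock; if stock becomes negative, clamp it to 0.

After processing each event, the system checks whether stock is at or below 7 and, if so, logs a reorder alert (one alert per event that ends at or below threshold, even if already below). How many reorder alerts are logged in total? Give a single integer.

Answer: 1

Derivation:
Processing events:
Start: stock = 35
  Event 1 (sale 17): sell min(17,35)=17. stock: 35 - 17 = 18. total_sold = 17
  Event 2 (restock 12): 18 + 12 = 30
  Event 3 (restock 39): 30 + 39 = 69
  Event 4 (adjust -9): 69 + -9 = 60
  Event 5 (sale 6): sell min(6,60)=6. stock: 60 - 6 = 54. total_sold = 23
  Event 6 (sale 25): sell min(25,54)=25. stock: 54 - 25 = 29. total_sold = 48
  Event 7 (sale 22): sell min(22,29)=22. stock: 29 - 22 = 7. total_sold = 70
  Event 8 (restock 18): 7 + 18 = 25
  Event 9 (sale 8): sell min(8,25)=8. stock: 25 - 8 = 17. total_sold = 78
  Event 10 (return 8): 17 + 8 = 25
  Event 11 (restock 39): 25 + 39 = 64
  Event 12 (sale 13): sell min(13,64)=13. stock: 64 - 13 = 51. total_sold = 91
  Event 13 (restock 34): 51 + 34 = 85
Final: stock = 85, total_sold = 91

Checking against threshold 7:
  After event 1: stock=18 > 7
  After event 2: stock=30 > 7
  After event 3: stock=69 > 7
  After event 4: stock=60 > 7
  After event 5: stock=54 > 7
  After event 6: stock=29 > 7
  After event 7: stock=7 <= 7 -> ALERT
  After event 8: stock=25 > 7
  After event 9: stock=17 > 7
  After event 10: stock=25 > 7
  After event 11: stock=64 > 7
  After event 12: stock=51 > 7
  After event 13: stock=85 > 7
Alert events: [7]. Count = 1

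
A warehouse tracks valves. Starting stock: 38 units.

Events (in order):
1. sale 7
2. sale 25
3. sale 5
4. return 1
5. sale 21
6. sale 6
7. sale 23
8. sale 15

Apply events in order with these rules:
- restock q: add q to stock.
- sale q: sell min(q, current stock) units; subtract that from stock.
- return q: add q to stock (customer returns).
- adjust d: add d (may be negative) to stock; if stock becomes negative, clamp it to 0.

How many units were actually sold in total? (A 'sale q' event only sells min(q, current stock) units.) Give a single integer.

Processing events:
Start: stock = 38
  Event 1 (sale 7): sell min(7,38)=7. stock: 38 - 7 = 31. total_sold = 7
  Event 2 (sale 25): sell min(25,31)=25. stock: 31 - 25 = 6. total_sold = 32
  Event 3 (sale 5): sell min(5,6)=5. stock: 6 - 5 = 1. total_sold = 37
  Event 4 (return 1): 1 + 1 = 2
  Event 5 (sale 21): sell min(21,2)=2. stock: 2 - 2 = 0. total_sold = 39
  Event 6 (sale 6): sell min(6,0)=0. stock: 0 - 0 = 0. total_sold = 39
  Event 7 (sale 23): sell min(23,0)=0. stock: 0 - 0 = 0. total_sold = 39
  Event 8 (sale 15): sell min(15,0)=0. stock: 0 - 0 = 0. total_sold = 39
Final: stock = 0, total_sold = 39

Answer: 39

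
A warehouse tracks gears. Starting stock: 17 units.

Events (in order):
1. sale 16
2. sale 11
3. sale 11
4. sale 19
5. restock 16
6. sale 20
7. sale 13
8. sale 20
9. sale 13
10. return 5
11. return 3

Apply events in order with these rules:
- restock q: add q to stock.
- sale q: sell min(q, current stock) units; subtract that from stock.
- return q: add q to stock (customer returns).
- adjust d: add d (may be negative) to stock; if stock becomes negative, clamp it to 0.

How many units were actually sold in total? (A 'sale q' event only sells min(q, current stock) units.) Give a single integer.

Answer: 33

Derivation:
Processing events:
Start: stock = 17
  Event 1 (sale 16): sell min(16,17)=16. stock: 17 - 16 = 1. total_sold = 16
  Event 2 (sale 11): sell min(11,1)=1. stock: 1 - 1 = 0. total_sold = 17
  Event 3 (sale 11): sell min(11,0)=0. stock: 0 - 0 = 0. total_sold = 17
  Event 4 (sale 19): sell min(19,0)=0. stock: 0 - 0 = 0. total_sold = 17
  Event 5 (restock 16): 0 + 16 = 16
  Event 6 (sale 20): sell min(20,16)=16. stock: 16 - 16 = 0. total_sold = 33
  Event 7 (sale 13): sell min(13,0)=0. stock: 0 - 0 = 0. total_sold = 33
  Event 8 (sale 20): sell min(20,0)=0. stock: 0 - 0 = 0. total_sold = 33
  Event 9 (sale 13): sell min(13,0)=0. stock: 0 - 0 = 0. total_sold = 33
  Event 10 (return 5): 0 + 5 = 5
  Event 11 (return 3): 5 + 3 = 8
Final: stock = 8, total_sold = 33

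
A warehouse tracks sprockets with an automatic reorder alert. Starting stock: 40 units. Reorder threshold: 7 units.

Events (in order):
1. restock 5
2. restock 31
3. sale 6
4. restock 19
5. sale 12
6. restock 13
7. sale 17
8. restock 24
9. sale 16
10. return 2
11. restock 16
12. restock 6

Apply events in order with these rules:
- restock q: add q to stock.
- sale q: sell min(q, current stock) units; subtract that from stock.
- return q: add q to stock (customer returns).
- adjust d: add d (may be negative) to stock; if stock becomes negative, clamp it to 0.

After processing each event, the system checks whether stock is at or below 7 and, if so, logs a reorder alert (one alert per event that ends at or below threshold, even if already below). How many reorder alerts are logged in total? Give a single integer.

Processing events:
Start: stock = 40
  Event 1 (restock 5): 40 + 5 = 45
  Event 2 (restock 31): 45 + 31 = 76
  Event 3 (sale 6): sell min(6,76)=6. stock: 76 - 6 = 70. total_sold = 6
  Event 4 (restock 19): 70 + 19 = 89
  Event 5 (sale 12): sell min(12,89)=12. stock: 89 - 12 = 77. total_sold = 18
  Event 6 (restock 13): 77 + 13 = 90
  Event 7 (sale 17): sell min(17,90)=17. stock: 90 - 17 = 73. total_sold = 35
  Event 8 (restock 24): 73 + 24 = 97
  Event 9 (sale 16): sell min(16,97)=16. stock: 97 - 16 = 81. total_sold = 51
  Event 10 (return 2): 81 + 2 = 83
  Event 11 (restock 16): 83 + 16 = 99
  Event 12 (restock 6): 99 + 6 = 105
Final: stock = 105, total_sold = 51

Checking against threshold 7:
  After event 1: stock=45 > 7
  After event 2: stock=76 > 7
  After event 3: stock=70 > 7
  After event 4: stock=89 > 7
  After event 5: stock=77 > 7
  After event 6: stock=90 > 7
  After event 7: stock=73 > 7
  After event 8: stock=97 > 7
  After event 9: stock=81 > 7
  After event 10: stock=83 > 7
  After event 11: stock=99 > 7
  After event 12: stock=105 > 7
Alert events: []. Count = 0

Answer: 0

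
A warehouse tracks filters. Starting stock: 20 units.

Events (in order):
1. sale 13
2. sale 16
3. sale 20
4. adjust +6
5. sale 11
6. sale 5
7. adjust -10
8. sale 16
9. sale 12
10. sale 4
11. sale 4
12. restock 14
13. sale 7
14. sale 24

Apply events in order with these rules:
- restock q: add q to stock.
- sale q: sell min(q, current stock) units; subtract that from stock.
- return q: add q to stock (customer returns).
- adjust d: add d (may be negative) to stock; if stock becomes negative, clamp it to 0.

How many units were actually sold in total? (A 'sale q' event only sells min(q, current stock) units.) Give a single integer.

Processing events:
Start: stock = 20
  Event 1 (sale 13): sell min(13,20)=13. stock: 20 - 13 = 7. total_sold = 13
  Event 2 (sale 16): sell min(16,7)=7. stock: 7 - 7 = 0. total_sold = 20
  Event 3 (sale 20): sell min(20,0)=0. stock: 0 - 0 = 0. total_sold = 20
  Event 4 (adjust +6): 0 + 6 = 6
  Event 5 (sale 11): sell min(11,6)=6. stock: 6 - 6 = 0. total_sold = 26
  Event 6 (sale 5): sell min(5,0)=0. stock: 0 - 0 = 0. total_sold = 26
  Event 7 (adjust -10): 0 + -10 = 0 (clamped to 0)
  Event 8 (sale 16): sell min(16,0)=0. stock: 0 - 0 = 0. total_sold = 26
  Event 9 (sale 12): sell min(12,0)=0. stock: 0 - 0 = 0. total_sold = 26
  Event 10 (sale 4): sell min(4,0)=0. stock: 0 - 0 = 0. total_sold = 26
  Event 11 (sale 4): sell min(4,0)=0. stock: 0 - 0 = 0. total_sold = 26
  Event 12 (restock 14): 0 + 14 = 14
  Event 13 (sale 7): sell min(7,14)=7. stock: 14 - 7 = 7. total_sold = 33
  Event 14 (sale 24): sell min(24,7)=7. stock: 7 - 7 = 0. total_sold = 40
Final: stock = 0, total_sold = 40

Answer: 40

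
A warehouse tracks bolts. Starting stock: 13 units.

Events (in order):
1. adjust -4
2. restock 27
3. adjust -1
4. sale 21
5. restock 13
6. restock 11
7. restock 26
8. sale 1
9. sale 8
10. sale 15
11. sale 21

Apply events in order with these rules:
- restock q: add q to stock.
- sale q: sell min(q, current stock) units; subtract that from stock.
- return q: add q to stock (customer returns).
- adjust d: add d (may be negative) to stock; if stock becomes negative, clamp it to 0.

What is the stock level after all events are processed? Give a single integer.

Processing events:
Start: stock = 13
  Event 1 (adjust -4): 13 + -4 = 9
  Event 2 (restock 27): 9 + 27 = 36
  Event 3 (adjust -1): 36 + -1 = 35
  Event 4 (sale 21): sell min(21,35)=21. stock: 35 - 21 = 14. total_sold = 21
  Event 5 (restock 13): 14 + 13 = 27
  Event 6 (restock 11): 27 + 11 = 38
  Event 7 (restock 26): 38 + 26 = 64
  Event 8 (sale 1): sell min(1,64)=1. stock: 64 - 1 = 63. total_sold = 22
  Event 9 (sale 8): sell min(8,63)=8. stock: 63 - 8 = 55. total_sold = 30
  Event 10 (sale 15): sell min(15,55)=15. stock: 55 - 15 = 40. total_sold = 45
  Event 11 (sale 21): sell min(21,40)=21. stock: 40 - 21 = 19. total_sold = 66
Final: stock = 19, total_sold = 66

Answer: 19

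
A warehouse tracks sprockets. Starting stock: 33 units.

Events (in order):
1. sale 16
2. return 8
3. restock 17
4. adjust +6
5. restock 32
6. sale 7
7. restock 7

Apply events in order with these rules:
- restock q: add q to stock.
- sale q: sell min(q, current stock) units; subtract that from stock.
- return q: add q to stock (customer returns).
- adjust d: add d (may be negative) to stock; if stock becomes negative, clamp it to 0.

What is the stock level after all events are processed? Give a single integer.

Processing events:
Start: stock = 33
  Event 1 (sale 16): sell min(16,33)=16. stock: 33 - 16 = 17. total_sold = 16
  Event 2 (return 8): 17 + 8 = 25
  Event 3 (restock 17): 25 + 17 = 42
  Event 4 (adjust +6): 42 + 6 = 48
  Event 5 (restock 32): 48 + 32 = 80
  Event 6 (sale 7): sell min(7,80)=7. stock: 80 - 7 = 73. total_sold = 23
  Event 7 (restock 7): 73 + 7 = 80
Final: stock = 80, total_sold = 23

Answer: 80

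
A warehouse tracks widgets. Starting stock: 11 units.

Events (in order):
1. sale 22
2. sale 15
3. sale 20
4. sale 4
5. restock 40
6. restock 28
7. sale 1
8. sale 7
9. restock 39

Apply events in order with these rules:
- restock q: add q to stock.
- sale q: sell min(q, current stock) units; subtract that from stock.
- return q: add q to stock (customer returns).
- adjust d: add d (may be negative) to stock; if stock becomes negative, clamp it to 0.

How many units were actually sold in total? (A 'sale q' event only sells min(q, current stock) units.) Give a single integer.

Answer: 19

Derivation:
Processing events:
Start: stock = 11
  Event 1 (sale 22): sell min(22,11)=11. stock: 11 - 11 = 0. total_sold = 11
  Event 2 (sale 15): sell min(15,0)=0. stock: 0 - 0 = 0. total_sold = 11
  Event 3 (sale 20): sell min(20,0)=0. stock: 0 - 0 = 0. total_sold = 11
  Event 4 (sale 4): sell min(4,0)=0. stock: 0 - 0 = 0. total_sold = 11
  Event 5 (restock 40): 0 + 40 = 40
  Event 6 (restock 28): 40 + 28 = 68
  Event 7 (sale 1): sell min(1,68)=1. stock: 68 - 1 = 67. total_sold = 12
  Event 8 (sale 7): sell min(7,67)=7. stock: 67 - 7 = 60. total_sold = 19
  Event 9 (restock 39): 60 + 39 = 99
Final: stock = 99, total_sold = 19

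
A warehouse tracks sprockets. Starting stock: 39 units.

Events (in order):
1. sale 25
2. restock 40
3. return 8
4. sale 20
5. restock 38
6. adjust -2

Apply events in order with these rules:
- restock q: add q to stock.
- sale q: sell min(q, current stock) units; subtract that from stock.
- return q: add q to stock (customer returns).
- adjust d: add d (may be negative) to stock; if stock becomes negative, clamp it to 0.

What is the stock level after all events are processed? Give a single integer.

Processing events:
Start: stock = 39
  Event 1 (sale 25): sell min(25,39)=25. stock: 39 - 25 = 14. total_sold = 25
  Event 2 (restock 40): 14 + 40 = 54
  Event 3 (return 8): 54 + 8 = 62
  Event 4 (sale 20): sell min(20,62)=20. stock: 62 - 20 = 42. total_sold = 45
  Event 5 (restock 38): 42 + 38 = 80
  Event 6 (adjust -2): 80 + -2 = 78
Final: stock = 78, total_sold = 45

Answer: 78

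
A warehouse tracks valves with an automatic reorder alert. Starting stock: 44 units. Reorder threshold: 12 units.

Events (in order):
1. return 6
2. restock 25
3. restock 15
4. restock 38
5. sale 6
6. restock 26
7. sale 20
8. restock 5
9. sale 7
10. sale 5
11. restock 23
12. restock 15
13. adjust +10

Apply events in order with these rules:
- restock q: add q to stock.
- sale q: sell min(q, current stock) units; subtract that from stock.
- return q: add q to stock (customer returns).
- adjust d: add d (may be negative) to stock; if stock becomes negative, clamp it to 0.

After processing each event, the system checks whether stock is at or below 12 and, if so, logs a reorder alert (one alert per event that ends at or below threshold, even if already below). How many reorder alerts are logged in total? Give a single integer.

Answer: 0

Derivation:
Processing events:
Start: stock = 44
  Event 1 (return 6): 44 + 6 = 50
  Event 2 (restock 25): 50 + 25 = 75
  Event 3 (restock 15): 75 + 15 = 90
  Event 4 (restock 38): 90 + 38 = 128
  Event 5 (sale 6): sell min(6,128)=6. stock: 128 - 6 = 122. total_sold = 6
  Event 6 (restock 26): 122 + 26 = 148
  Event 7 (sale 20): sell min(20,148)=20. stock: 148 - 20 = 128. total_sold = 26
  Event 8 (restock 5): 128 + 5 = 133
  Event 9 (sale 7): sell min(7,133)=7. stock: 133 - 7 = 126. total_sold = 33
  Event 10 (sale 5): sell min(5,126)=5. stock: 126 - 5 = 121. total_sold = 38
  Event 11 (restock 23): 121 + 23 = 144
  Event 12 (restock 15): 144 + 15 = 159
  Event 13 (adjust +10): 159 + 10 = 169
Final: stock = 169, total_sold = 38

Checking against threshold 12:
  After event 1: stock=50 > 12
  After event 2: stock=75 > 12
  After event 3: stock=90 > 12
  After event 4: stock=128 > 12
  After event 5: stock=122 > 12
  After event 6: stock=148 > 12
  After event 7: stock=128 > 12
  After event 8: stock=133 > 12
  After event 9: stock=126 > 12
  After event 10: stock=121 > 12
  After event 11: stock=144 > 12
  After event 12: stock=159 > 12
  After event 13: stock=169 > 12
Alert events: []. Count = 0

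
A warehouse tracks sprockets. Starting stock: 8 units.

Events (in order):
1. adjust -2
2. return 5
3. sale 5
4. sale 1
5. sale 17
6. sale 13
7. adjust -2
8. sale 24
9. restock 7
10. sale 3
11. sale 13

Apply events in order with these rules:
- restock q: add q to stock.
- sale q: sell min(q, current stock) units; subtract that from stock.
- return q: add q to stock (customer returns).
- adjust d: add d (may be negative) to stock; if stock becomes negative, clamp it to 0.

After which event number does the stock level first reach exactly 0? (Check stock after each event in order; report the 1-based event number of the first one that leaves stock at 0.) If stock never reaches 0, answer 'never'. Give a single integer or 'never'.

Answer: 5

Derivation:
Processing events:
Start: stock = 8
  Event 1 (adjust -2): 8 + -2 = 6
  Event 2 (return 5): 6 + 5 = 11
  Event 3 (sale 5): sell min(5,11)=5. stock: 11 - 5 = 6. total_sold = 5
  Event 4 (sale 1): sell min(1,6)=1. stock: 6 - 1 = 5. total_sold = 6
  Event 5 (sale 17): sell min(17,5)=5. stock: 5 - 5 = 0. total_sold = 11
  Event 6 (sale 13): sell min(13,0)=0. stock: 0 - 0 = 0. total_sold = 11
  Event 7 (adjust -2): 0 + -2 = 0 (clamped to 0)
  Event 8 (sale 24): sell min(24,0)=0. stock: 0 - 0 = 0. total_sold = 11
  Event 9 (restock 7): 0 + 7 = 7
  Event 10 (sale 3): sell min(3,7)=3. stock: 7 - 3 = 4. total_sold = 14
  Event 11 (sale 13): sell min(13,4)=4. stock: 4 - 4 = 0. total_sold = 18
Final: stock = 0, total_sold = 18

First zero at event 5.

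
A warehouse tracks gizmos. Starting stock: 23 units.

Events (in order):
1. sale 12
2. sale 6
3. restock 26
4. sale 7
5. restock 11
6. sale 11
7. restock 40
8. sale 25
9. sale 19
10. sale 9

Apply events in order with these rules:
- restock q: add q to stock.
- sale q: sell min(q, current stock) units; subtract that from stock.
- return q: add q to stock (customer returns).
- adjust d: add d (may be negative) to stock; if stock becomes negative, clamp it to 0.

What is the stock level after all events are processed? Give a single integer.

Answer: 11

Derivation:
Processing events:
Start: stock = 23
  Event 1 (sale 12): sell min(12,23)=12. stock: 23 - 12 = 11. total_sold = 12
  Event 2 (sale 6): sell min(6,11)=6. stock: 11 - 6 = 5. total_sold = 18
  Event 3 (restock 26): 5 + 26 = 31
  Event 4 (sale 7): sell min(7,31)=7. stock: 31 - 7 = 24. total_sold = 25
  Event 5 (restock 11): 24 + 11 = 35
  Event 6 (sale 11): sell min(11,35)=11. stock: 35 - 11 = 24. total_sold = 36
  Event 7 (restock 40): 24 + 40 = 64
  Event 8 (sale 25): sell min(25,64)=25. stock: 64 - 25 = 39. total_sold = 61
  Event 9 (sale 19): sell min(19,39)=19. stock: 39 - 19 = 20. total_sold = 80
  Event 10 (sale 9): sell min(9,20)=9. stock: 20 - 9 = 11. total_sold = 89
Final: stock = 11, total_sold = 89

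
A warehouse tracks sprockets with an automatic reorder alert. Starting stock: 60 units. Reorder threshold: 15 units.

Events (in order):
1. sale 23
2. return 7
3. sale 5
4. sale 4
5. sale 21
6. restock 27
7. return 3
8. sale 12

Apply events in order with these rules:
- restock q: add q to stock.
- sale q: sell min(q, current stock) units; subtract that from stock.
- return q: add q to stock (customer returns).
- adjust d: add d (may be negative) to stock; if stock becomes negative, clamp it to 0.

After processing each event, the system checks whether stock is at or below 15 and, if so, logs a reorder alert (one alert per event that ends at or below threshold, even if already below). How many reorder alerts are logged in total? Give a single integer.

Answer: 1

Derivation:
Processing events:
Start: stock = 60
  Event 1 (sale 23): sell min(23,60)=23. stock: 60 - 23 = 37. total_sold = 23
  Event 2 (return 7): 37 + 7 = 44
  Event 3 (sale 5): sell min(5,44)=5. stock: 44 - 5 = 39. total_sold = 28
  Event 4 (sale 4): sell min(4,39)=4. stock: 39 - 4 = 35. total_sold = 32
  Event 5 (sale 21): sell min(21,35)=21. stock: 35 - 21 = 14. total_sold = 53
  Event 6 (restock 27): 14 + 27 = 41
  Event 7 (return 3): 41 + 3 = 44
  Event 8 (sale 12): sell min(12,44)=12. stock: 44 - 12 = 32. total_sold = 65
Final: stock = 32, total_sold = 65

Checking against threshold 15:
  After event 1: stock=37 > 15
  After event 2: stock=44 > 15
  After event 3: stock=39 > 15
  After event 4: stock=35 > 15
  After event 5: stock=14 <= 15 -> ALERT
  After event 6: stock=41 > 15
  After event 7: stock=44 > 15
  After event 8: stock=32 > 15
Alert events: [5]. Count = 1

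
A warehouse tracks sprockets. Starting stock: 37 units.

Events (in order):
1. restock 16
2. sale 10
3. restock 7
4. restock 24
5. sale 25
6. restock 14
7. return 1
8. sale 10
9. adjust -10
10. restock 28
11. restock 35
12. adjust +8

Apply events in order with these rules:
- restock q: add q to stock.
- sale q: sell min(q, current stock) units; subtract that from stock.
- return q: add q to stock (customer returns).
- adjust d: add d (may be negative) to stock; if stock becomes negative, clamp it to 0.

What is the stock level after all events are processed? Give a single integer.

Processing events:
Start: stock = 37
  Event 1 (restock 16): 37 + 16 = 53
  Event 2 (sale 10): sell min(10,53)=10. stock: 53 - 10 = 43. total_sold = 10
  Event 3 (restock 7): 43 + 7 = 50
  Event 4 (restock 24): 50 + 24 = 74
  Event 5 (sale 25): sell min(25,74)=25. stock: 74 - 25 = 49. total_sold = 35
  Event 6 (restock 14): 49 + 14 = 63
  Event 7 (return 1): 63 + 1 = 64
  Event 8 (sale 10): sell min(10,64)=10. stock: 64 - 10 = 54. total_sold = 45
  Event 9 (adjust -10): 54 + -10 = 44
  Event 10 (restock 28): 44 + 28 = 72
  Event 11 (restock 35): 72 + 35 = 107
  Event 12 (adjust +8): 107 + 8 = 115
Final: stock = 115, total_sold = 45

Answer: 115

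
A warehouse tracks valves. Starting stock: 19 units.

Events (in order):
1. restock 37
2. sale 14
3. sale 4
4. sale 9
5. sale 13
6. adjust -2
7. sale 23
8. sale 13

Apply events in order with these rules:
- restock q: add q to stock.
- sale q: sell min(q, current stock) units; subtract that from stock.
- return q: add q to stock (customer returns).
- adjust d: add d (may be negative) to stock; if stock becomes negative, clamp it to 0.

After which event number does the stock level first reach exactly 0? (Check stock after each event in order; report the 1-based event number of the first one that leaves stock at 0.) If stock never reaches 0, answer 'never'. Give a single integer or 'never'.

Processing events:
Start: stock = 19
  Event 1 (restock 37): 19 + 37 = 56
  Event 2 (sale 14): sell min(14,56)=14. stock: 56 - 14 = 42. total_sold = 14
  Event 3 (sale 4): sell min(4,42)=4. stock: 42 - 4 = 38. total_sold = 18
  Event 4 (sale 9): sell min(9,38)=9. stock: 38 - 9 = 29. total_sold = 27
  Event 5 (sale 13): sell min(13,29)=13. stock: 29 - 13 = 16. total_sold = 40
  Event 6 (adjust -2): 16 + -2 = 14
  Event 7 (sale 23): sell min(23,14)=14. stock: 14 - 14 = 0. total_sold = 54
  Event 8 (sale 13): sell min(13,0)=0. stock: 0 - 0 = 0. total_sold = 54
Final: stock = 0, total_sold = 54

First zero at event 7.

Answer: 7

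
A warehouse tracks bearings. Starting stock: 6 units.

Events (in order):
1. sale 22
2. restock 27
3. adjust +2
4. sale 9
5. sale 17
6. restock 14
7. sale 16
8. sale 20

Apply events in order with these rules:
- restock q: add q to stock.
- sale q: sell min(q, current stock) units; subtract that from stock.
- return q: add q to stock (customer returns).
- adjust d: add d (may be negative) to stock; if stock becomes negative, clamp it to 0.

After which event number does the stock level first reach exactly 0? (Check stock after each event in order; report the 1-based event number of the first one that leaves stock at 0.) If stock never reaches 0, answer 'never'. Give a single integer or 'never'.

Processing events:
Start: stock = 6
  Event 1 (sale 22): sell min(22,6)=6. stock: 6 - 6 = 0. total_sold = 6
  Event 2 (restock 27): 0 + 27 = 27
  Event 3 (adjust +2): 27 + 2 = 29
  Event 4 (sale 9): sell min(9,29)=9. stock: 29 - 9 = 20. total_sold = 15
  Event 5 (sale 17): sell min(17,20)=17. stock: 20 - 17 = 3. total_sold = 32
  Event 6 (restock 14): 3 + 14 = 17
  Event 7 (sale 16): sell min(16,17)=16. stock: 17 - 16 = 1. total_sold = 48
  Event 8 (sale 20): sell min(20,1)=1. stock: 1 - 1 = 0. total_sold = 49
Final: stock = 0, total_sold = 49

First zero at event 1.

Answer: 1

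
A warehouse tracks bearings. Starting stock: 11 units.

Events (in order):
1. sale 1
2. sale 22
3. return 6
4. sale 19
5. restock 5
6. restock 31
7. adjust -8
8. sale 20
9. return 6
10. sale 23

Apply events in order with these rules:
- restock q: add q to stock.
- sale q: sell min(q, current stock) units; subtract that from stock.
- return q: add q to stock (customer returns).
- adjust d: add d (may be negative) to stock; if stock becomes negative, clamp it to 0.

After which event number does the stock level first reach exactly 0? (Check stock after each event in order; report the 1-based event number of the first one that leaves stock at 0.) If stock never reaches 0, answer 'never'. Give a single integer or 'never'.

Processing events:
Start: stock = 11
  Event 1 (sale 1): sell min(1,11)=1. stock: 11 - 1 = 10. total_sold = 1
  Event 2 (sale 22): sell min(22,10)=10. stock: 10 - 10 = 0. total_sold = 11
  Event 3 (return 6): 0 + 6 = 6
  Event 4 (sale 19): sell min(19,6)=6. stock: 6 - 6 = 0. total_sold = 17
  Event 5 (restock 5): 0 + 5 = 5
  Event 6 (restock 31): 5 + 31 = 36
  Event 7 (adjust -8): 36 + -8 = 28
  Event 8 (sale 20): sell min(20,28)=20. stock: 28 - 20 = 8. total_sold = 37
  Event 9 (return 6): 8 + 6 = 14
  Event 10 (sale 23): sell min(23,14)=14. stock: 14 - 14 = 0. total_sold = 51
Final: stock = 0, total_sold = 51

First zero at event 2.

Answer: 2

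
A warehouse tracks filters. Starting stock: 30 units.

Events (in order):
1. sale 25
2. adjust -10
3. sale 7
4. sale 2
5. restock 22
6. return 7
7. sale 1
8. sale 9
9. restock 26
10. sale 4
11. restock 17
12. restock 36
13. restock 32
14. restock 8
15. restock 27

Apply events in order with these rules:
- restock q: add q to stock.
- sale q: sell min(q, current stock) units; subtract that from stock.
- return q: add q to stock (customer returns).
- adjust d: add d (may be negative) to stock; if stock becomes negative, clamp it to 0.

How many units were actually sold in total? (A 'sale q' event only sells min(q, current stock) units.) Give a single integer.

Processing events:
Start: stock = 30
  Event 1 (sale 25): sell min(25,30)=25. stock: 30 - 25 = 5. total_sold = 25
  Event 2 (adjust -10): 5 + -10 = 0 (clamped to 0)
  Event 3 (sale 7): sell min(7,0)=0. stock: 0 - 0 = 0. total_sold = 25
  Event 4 (sale 2): sell min(2,0)=0. stock: 0 - 0 = 0. total_sold = 25
  Event 5 (restock 22): 0 + 22 = 22
  Event 6 (return 7): 22 + 7 = 29
  Event 7 (sale 1): sell min(1,29)=1. stock: 29 - 1 = 28. total_sold = 26
  Event 8 (sale 9): sell min(9,28)=9. stock: 28 - 9 = 19. total_sold = 35
  Event 9 (restock 26): 19 + 26 = 45
  Event 10 (sale 4): sell min(4,45)=4. stock: 45 - 4 = 41. total_sold = 39
  Event 11 (restock 17): 41 + 17 = 58
  Event 12 (restock 36): 58 + 36 = 94
  Event 13 (restock 32): 94 + 32 = 126
  Event 14 (restock 8): 126 + 8 = 134
  Event 15 (restock 27): 134 + 27 = 161
Final: stock = 161, total_sold = 39

Answer: 39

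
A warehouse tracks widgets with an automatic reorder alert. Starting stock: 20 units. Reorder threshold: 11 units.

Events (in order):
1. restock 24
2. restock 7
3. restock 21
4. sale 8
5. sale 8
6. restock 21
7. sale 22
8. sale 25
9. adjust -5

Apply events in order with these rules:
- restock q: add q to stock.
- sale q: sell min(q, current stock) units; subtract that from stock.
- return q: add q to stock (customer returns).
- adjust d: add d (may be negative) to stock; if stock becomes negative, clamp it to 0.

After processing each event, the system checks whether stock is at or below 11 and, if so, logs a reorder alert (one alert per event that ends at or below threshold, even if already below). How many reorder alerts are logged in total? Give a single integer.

Answer: 0

Derivation:
Processing events:
Start: stock = 20
  Event 1 (restock 24): 20 + 24 = 44
  Event 2 (restock 7): 44 + 7 = 51
  Event 3 (restock 21): 51 + 21 = 72
  Event 4 (sale 8): sell min(8,72)=8. stock: 72 - 8 = 64. total_sold = 8
  Event 5 (sale 8): sell min(8,64)=8. stock: 64 - 8 = 56. total_sold = 16
  Event 6 (restock 21): 56 + 21 = 77
  Event 7 (sale 22): sell min(22,77)=22. stock: 77 - 22 = 55. total_sold = 38
  Event 8 (sale 25): sell min(25,55)=25. stock: 55 - 25 = 30. total_sold = 63
  Event 9 (adjust -5): 30 + -5 = 25
Final: stock = 25, total_sold = 63

Checking against threshold 11:
  After event 1: stock=44 > 11
  After event 2: stock=51 > 11
  After event 3: stock=72 > 11
  After event 4: stock=64 > 11
  After event 5: stock=56 > 11
  After event 6: stock=77 > 11
  After event 7: stock=55 > 11
  After event 8: stock=30 > 11
  After event 9: stock=25 > 11
Alert events: []. Count = 0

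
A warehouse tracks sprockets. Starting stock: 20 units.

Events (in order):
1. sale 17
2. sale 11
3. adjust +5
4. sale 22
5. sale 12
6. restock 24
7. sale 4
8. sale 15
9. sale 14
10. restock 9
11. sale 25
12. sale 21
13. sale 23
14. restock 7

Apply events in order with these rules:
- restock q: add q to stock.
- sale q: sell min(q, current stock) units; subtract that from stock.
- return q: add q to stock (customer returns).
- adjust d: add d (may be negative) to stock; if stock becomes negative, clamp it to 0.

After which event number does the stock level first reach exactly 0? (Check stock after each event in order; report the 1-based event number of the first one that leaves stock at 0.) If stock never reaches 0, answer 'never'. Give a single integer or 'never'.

Answer: 2

Derivation:
Processing events:
Start: stock = 20
  Event 1 (sale 17): sell min(17,20)=17. stock: 20 - 17 = 3. total_sold = 17
  Event 2 (sale 11): sell min(11,3)=3. stock: 3 - 3 = 0. total_sold = 20
  Event 3 (adjust +5): 0 + 5 = 5
  Event 4 (sale 22): sell min(22,5)=5. stock: 5 - 5 = 0. total_sold = 25
  Event 5 (sale 12): sell min(12,0)=0. stock: 0 - 0 = 0. total_sold = 25
  Event 6 (restock 24): 0 + 24 = 24
  Event 7 (sale 4): sell min(4,24)=4. stock: 24 - 4 = 20. total_sold = 29
  Event 8 (sale 15): sell min(15,20)=15. stock: 20 - 15 = 5. total_sold = 44
  Event 9 (sale 14): sell min(14,5)=5. stock: 5 - 5 = 0. total_sold = 49
  Event 10 (restock 9): 0 + 9 = 9
  Event 11 (sale 25): sell min(25,9)=9. stock: 9 - 9 = 0. total_sold = 58
  Event 12 (sale 21): sell min(21,0)=0. stock: 0 - 0 = 0. total_sold = 58
  Event 13 (sale 23): sell min(23,0)=0. stock: 0 - 0 = 0. total_sold = 58
  Event 14 (restock 7): 0 + 7 = 7
Final: stock = 7, total_sold = 58

First zero at event 2.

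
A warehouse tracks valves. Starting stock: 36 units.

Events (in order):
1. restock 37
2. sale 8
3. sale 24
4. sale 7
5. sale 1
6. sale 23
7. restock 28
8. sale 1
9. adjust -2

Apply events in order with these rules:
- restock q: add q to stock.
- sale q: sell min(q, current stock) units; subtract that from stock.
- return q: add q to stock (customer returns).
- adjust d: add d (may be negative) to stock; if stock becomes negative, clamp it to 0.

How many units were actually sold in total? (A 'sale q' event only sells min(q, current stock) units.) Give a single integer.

Answer: 64

Derivation:
Processing events:
Start: stock = 36
  Event 1 (restock 37): 36 + 37 = 73
  Event 2 (sale 8): sell min(8,73)=8. stock: 73 - 8 = 65. total_sold = 8
  Event 3 (sale 24): sell min(24,65)=24. stock: 65 - 24 = 41. total_sold = 32
  Event 4 (sale 7): sell min(7,41)=7. stock: 41 - 7 = 34. total_sold = 39
  Event 5 (sale 1): sell min(1,34)=1. stock: 34 - 1 = 33. total_sold = 40
  Event 6 (sale 23): sell min(23,33)=23. stock: 33 - 23 = 10. total_sold = 63
  Event 7 (restock 28): 10 + 28 = 38
  Event 8 (sale 1): sell min(1,38)=1. stock: 38 - 1 = 37. total_sold = 64
  Event 9 (adjust -2): 37 + -2 = 35
Final: stock = 35, total_sold = 64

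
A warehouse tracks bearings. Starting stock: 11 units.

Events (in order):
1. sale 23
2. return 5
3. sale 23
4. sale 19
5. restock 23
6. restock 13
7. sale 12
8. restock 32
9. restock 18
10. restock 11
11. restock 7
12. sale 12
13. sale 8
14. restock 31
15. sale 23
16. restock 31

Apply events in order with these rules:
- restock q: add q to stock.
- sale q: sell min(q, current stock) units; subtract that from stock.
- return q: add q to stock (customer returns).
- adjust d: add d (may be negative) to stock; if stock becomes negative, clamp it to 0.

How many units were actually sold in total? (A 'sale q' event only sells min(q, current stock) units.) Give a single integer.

Processing events:
Start: stock = 11
  Event 1 (sale 23): sell min(23,11)=11. stock: 11 - 11 = 0. total_sold = 11
  Event 2 (return 5): 0 + 5 = 5
  Event 3 (sale 23): sell min(23,5)=5. stock: 5 - 5 = 0. total_sold = 16
  Event 4 (sale 19): sell min(19,0)=0. stock: 0 - 0 = 0. total_sold = 16
  Event 5 (restock 23): 0 + 23 = 23
  Event 6 (restock 13): 23 + 13 = 36
  Event 7 (sale 12): sell min(12,36)=12. stock: 36 - 12 = 24. total_sold = 28
  Event 8 (restock 32): 24 + 32 = 56
  Event 9 (restock 18): 56 + 18 = 74
  Event 10 (restock 11): 74 + 11 = 85
  Event 11 (restock 7): 85 + 7 = 92
  Event 12 (sale 12): sell min(12,92)=12. stock: 92 - 12 = 80. total_sold = 40
  Event 13 (sale 8): sell min(8,80)=8. stock: 80 - 8 = 72. total_sold = 48
  Event 14 (restock 31): 72 + 31 = 103
  Event 15 (sale 23): sell min(23,103)=23. stock: 103 - 23 = 80. total_sold = 71
  Event 16 (restock 31): 80 + 31 = 111
Final: stock = 111, total_sold = 71

Answer: 71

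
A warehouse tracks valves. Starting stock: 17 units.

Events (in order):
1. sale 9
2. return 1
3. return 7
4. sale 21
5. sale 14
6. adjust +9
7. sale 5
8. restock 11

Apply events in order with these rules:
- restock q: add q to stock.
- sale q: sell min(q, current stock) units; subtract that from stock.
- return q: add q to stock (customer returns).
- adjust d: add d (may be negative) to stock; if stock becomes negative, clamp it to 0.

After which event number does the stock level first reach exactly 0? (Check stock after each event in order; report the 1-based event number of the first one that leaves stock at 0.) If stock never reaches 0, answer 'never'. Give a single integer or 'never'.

Processing events:
Start: stock = 17
  Event 1 (sale 9): sell min(9,17)=9. stock: 17 - 9 = 8. total_sold = 9
  Event 2 (return 1): 8 + 1 = 9
  Event 3 (return 7): 9 + 7 = 16
  Event 4 (sale 21): sell min(21,16)=16. stock: 16 - 16 = 0. total_sold = 25
  Event 5 (sale 14): sell min(14,0)=0. stock: 0 - 0 = 0. total_sold = 25
  Event 6 (adjust +9): 0 + 9 = 9
  Event 7 (sale 5): sell min(5,9)=5. stock: 9 - 5 = 4. total_sold = 30
  Event 8 (restock 11): 4 + 11 = 15
Final: stock = 15, total_sold = 30

First zero at event 4.

Answer: 4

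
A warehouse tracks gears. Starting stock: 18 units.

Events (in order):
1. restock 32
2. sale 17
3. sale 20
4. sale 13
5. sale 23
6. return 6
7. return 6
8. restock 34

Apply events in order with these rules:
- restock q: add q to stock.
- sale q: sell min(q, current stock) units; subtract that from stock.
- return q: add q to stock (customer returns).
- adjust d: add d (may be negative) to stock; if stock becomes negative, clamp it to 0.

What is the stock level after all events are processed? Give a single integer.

Answer: 46

Derivation:
Processing events:
Start: stock = 18
  Event 1 (restock 32): 18 + 32 = 50
  Event 2 (sale 17): sell min(17,50)=17. stock: 50 - 17 = 33. total_sold = 17
  Event 3 (sale 20): sell min(20,33)=20. stock: 33 - 20 = 13. total_sold = 37
  Event 4 (sale 13): sell min(13,13)=13. stock: 13 - 13 = 0. total_sold = 50
  Event 5 (sale 23): sell min(23,0)=0. stock: 0 - 0 = 0. total_sold = 50
  Event 6 (return 6): 0 + 6 = 6
  Event 7 (return 6): 6 + 6 = 12
  Event 8 (restock 34): 12 + 34 = 46
Final: stock = 46, total_sold = 50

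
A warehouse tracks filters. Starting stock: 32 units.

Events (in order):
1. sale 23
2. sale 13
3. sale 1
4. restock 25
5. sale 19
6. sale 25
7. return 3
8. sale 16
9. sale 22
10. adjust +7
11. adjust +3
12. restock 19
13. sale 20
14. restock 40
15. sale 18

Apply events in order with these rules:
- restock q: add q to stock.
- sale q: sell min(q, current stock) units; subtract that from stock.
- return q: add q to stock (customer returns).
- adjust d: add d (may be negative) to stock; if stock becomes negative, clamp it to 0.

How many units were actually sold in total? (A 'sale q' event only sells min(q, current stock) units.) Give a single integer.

Answer: 98

Derivation:
Processing events:
Start: stock = 32
  Event 1 (sale 23): sell min(23,32)=23. stock: 32 - 23 = 9. total_sold = 23
  Event 2 (sale 13): sell min(13,9)=9. stock: 9 - 9 = 0. total_sold = 32
  Event 3 (sale 1): sell min(1,0)=0. stock: 0 - 0 = 0. total_sold = 32
  Event 4 (restock 25): 0 + 25 = 25
  Event 5 (sale 19): sell min(19,25)=19. stock: 25 - 19 = 6. total_sold = 51
  Event 6 (sale 25): sell min(25,6)=6. stock: 6 - 6 = 0. total_sold = 57
  Event 7 (return 3): 0 + 3 = 3
  Event 8 (sale 16): sell min(16,3)=3. stock: 3 - 3 = 0. total_sold = 60
  Event 9 (sale 22): sell min(22,0)=0. stock: 0 - 0 = 0. total_sold = 60
  Event 10 (adjust +7): 0 + 7 = 7
  Event 11 (adjust +3): 7 + 3 = 10
  Event 12 (restock 19): 10 + 19 = 29
  Event 13 (sale 20): sell min(20,29)=20. stock: 29 - 20 = 9. total_sold = 80
  Event 14 (restock 40): 9 + 40 = 49
  Event 15 (sale 18): sell min(18,49)=18. stock: 49 - 18 = 31. total_sold = 98
Final: stock = 31, total_sold = 98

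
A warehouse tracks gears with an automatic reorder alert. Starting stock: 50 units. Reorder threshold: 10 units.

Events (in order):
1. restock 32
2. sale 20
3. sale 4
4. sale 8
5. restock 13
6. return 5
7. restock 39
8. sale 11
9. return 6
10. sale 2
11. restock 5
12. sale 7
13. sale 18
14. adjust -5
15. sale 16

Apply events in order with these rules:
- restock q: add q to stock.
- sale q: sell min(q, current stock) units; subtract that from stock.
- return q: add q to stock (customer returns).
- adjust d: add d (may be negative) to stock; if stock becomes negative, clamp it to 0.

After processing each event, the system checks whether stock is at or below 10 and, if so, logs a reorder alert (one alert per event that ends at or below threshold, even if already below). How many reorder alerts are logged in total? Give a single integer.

Processing events:
Start: stock = 50
  Event 1 (restock 32): 50 + 32 = 82
  Event 2 (sale 20): sell min(20,82)=20. stock: 82 - 20 = 62. total_sold = 20
  Event 3 (sale 4): sell min(4,62)=4. stock: 62 - 4 = 58. total_sold = 24
  Event 4 (sale 8): sell min(8,58)=8. stock: 58 - 8 = 50. total_sold = 32
  Event 5 (restock 13): 50 + 13 = 63
  Event 6 (return 5): 63 + 5 = 68
  Event 7 (restock 39): 68 + 39 = 107
  Event 8 (sale 11): sell min(11,107)=11. stock: 107 - 11 = 96. total_sold = 43
  Event 9 (return 6): 96 + 6 = 102
  Event 10 (sale 2): sell min(2,102)=2. stock: 102 - 2 = 100. total_sold = 45
  Event 11 (restock 5): 100 + 5 = 105
  Event 12 (sale 7): sell min(7,105)=7. stock: 105 - 7 = 98. total_sold = 52
  Event 13 (sale 18): sell min(18,98)=18. stock: 98 - 18 = 80. total_sold = 70
  Event 14 (adjust -5): 80 + -5 = 75
  Event 15 (sale 16): sell min(16,75)=16. stock: 75 - 16 = 59. total_sold = 86
Final: stock = 59, total_sold = 86

Checking against threshold 10:
  After event 1: stock=82 > 10
  After event 2: stock=62 > 10
  After event 3: stock=58 > 10
  After event 4: stock=50 > 10
  After event 5: stock=63 > 10
  After event 6: stock=68 > 10
  After event 7: stock=107 > 10
  After event 8: stock=96 > 10
  After event 9: stock=102 > 10
  After event 10: stock=100 > 10
  After event 11: stock=105 > 10
  After event 12: stock=98 > 10
  After event 13: stock=80 > 10
  After event 14: stock=75 > 10
  After event 15: stock=59 > 10
Alert events: []. Count = 0

Answer: 0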